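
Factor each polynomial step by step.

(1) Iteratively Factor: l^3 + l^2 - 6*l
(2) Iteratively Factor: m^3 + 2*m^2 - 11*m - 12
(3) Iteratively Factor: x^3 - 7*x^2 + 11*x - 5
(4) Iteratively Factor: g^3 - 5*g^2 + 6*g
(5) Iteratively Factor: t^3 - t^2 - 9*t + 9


(1) = (l)*(l^2 + l - 6) = l*(l + 3)*(l - 2)
(2) = (m + 1)*(m^2 + m - 12) = (m + 1)*(m + 4)*(m - 3)
(3) = (x - 1)*(x^2 - 6*x + 5) = (x - 5)*(x - 1)*(x - 1)
(4) = (g)*(g^2 - 5*g + 6) = g*(g - 2)*(g - 3)
(5) = (t - 3)*(t^2 + 2*t - 3) = (t - 3)*(t - 1)*(t + 3)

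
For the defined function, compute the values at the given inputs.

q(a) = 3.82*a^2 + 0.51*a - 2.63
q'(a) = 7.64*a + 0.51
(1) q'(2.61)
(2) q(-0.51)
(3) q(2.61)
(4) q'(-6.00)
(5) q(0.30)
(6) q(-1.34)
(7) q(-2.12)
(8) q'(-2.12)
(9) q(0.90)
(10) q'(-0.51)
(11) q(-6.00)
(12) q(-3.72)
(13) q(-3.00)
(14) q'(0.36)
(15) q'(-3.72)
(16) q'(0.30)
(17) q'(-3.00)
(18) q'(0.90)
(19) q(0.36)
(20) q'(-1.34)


(1) = 20.45
(2) = -1.90
(3) = 24.72
(4) = -45.33
(5) = -2.13
(6) = 3.55
(7) = 13.46
(8) = -15.69
(9) = 0.92
(10) = -3.39
(11) = 131.83
(12) = 48.34
(13) = 30.22
(14) = 3.26
(15) = -27.91
(16) = 2.80
(17) = -22.41
(18) = 7.39
(19) = -1.95
(20) = -9.73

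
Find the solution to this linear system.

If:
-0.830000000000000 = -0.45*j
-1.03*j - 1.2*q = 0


Then:
j = 1.84
q = -1.58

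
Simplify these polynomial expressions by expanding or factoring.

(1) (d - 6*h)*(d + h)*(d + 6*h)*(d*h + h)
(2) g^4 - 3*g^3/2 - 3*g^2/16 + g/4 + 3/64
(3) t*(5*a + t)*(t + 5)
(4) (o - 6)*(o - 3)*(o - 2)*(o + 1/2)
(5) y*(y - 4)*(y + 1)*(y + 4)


(1) = d^4*h + d^3*h^2 + d^3*h - 36*d^2*h^3 + d^2*h^2 - 36*d*h^4 - 36*d*h^3 - 36*h^4
(2) = (g - 3/2)*(g - 1/2)*(g + 1/4)^2
(3) = 5*a*t^2 + 25*a*t + t^3 + 5*t^2
(4) = o^4 - 21*o^3/2 + 61*o^2/2 - 18*o - 18
(5) = y^4 + y^3 - 16*y^2 - 16*y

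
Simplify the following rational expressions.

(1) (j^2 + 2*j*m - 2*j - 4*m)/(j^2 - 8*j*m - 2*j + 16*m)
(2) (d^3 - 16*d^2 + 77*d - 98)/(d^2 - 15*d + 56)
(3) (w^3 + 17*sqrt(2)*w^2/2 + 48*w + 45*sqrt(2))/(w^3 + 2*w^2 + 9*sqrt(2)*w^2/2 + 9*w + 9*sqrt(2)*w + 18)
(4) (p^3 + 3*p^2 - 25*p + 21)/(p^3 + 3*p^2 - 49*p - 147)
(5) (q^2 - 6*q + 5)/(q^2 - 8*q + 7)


(1) = (j + 2*m)/(j - 8*m)
(2) = (d^2 - 9*d + 14)/(d - 8)
(3) = (4*w^2 + 22*sqrt(2)*w + 60)/(4*w^2 + w*(8 + 6*sqrt(2)) + 12*sqrt(2))
(4) = (p^2 - 4*p + 3)/(p^2 - 4*p - 21)
(5) = (q - 5)/(q - 7)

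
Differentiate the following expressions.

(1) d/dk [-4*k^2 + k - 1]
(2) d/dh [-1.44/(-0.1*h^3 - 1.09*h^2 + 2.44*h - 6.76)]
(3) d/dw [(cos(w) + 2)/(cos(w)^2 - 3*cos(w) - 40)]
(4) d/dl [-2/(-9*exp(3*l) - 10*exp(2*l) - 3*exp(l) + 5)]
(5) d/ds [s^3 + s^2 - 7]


(1) = 1 - 8*k
(2) = (-0.432*h^2 - 3.1392*h + 3.5136)/(0.1*h^3 + 1.09*h^2 - 2.44*h + 6.76)^2
(3) = (cos(w)^2 + 4*cos(w) + 34)*sin(w)/(sin(w)^2 + 3*cos(w) + 39)^2
(4) = (-54*exp(2*l) - 40*exp(l) - 6)*exp(l)/(9*exp(3*l) + 10*exp(2*l) + 3*exp(l) - 5)^2
(5) = s*(3*s + 2)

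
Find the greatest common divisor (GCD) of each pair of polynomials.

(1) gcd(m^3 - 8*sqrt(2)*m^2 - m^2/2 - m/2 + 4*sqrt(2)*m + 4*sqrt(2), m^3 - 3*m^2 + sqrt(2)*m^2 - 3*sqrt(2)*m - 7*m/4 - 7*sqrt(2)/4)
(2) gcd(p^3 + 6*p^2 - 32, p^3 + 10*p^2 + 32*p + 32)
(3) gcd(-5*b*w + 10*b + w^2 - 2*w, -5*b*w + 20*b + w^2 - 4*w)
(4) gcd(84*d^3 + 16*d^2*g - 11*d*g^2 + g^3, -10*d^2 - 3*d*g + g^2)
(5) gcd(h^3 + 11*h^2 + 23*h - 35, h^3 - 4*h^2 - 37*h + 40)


(1) = m + 1/2
(2) = p^2 + 8*p + 16
(3) = gcd((-5*b + w)*(w - 2), (-5*b + w)*(w - 4)) = -5*b + w
(4) = 2*d + g
(5) = h^2 + 4*h - 5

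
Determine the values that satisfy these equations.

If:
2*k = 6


Then:
k = 3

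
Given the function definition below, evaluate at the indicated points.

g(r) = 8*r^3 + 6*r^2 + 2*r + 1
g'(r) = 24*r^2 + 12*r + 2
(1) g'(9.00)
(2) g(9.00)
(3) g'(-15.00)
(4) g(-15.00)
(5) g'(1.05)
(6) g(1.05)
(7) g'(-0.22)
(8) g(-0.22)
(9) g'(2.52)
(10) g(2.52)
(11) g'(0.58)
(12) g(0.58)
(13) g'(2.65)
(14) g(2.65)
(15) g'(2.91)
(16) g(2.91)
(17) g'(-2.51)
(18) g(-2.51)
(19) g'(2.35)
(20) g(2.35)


(1) = 2054.00
(2) = 6337.00
(3) = 5222.00
(4) = -25679.00
(5) = 41.06
(6) = 18.98
(7) = 0.52
(8) = 0.77
(9) = 184.65
(10) = 172.17
(11) = 17.03
(12) = 5.74
(13) = 202.34
(14) = 197.31
(15) = 240.15
(16) = 254.77
(17) = 123.08
(18) = -92.73
(19) = 162.74
(20) = 142.66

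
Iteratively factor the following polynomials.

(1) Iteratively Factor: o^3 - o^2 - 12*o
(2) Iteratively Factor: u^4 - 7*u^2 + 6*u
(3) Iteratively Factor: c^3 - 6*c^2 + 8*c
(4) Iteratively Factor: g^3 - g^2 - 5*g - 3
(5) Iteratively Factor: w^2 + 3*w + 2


(1) = (o)*(o^2 - o - 12) = o*(o + 3)*(o - 4)
(2) = (u - 2)*(u^3 + 2*u^2 - 3*u) = (u - 2)*(u - 1)*(u^2 + 3*u) = (u - 2)*(u - 1)*(u + 3)*(u)
(3) = (c - 2)*(c^2 - 4*c) = (c - 4)*(c - 2)*(c)
(4) = (g + 1)*(g^2 - 2*g - 3) = (g + 1)^2*(g - 3)
(5) = (w + 2)*(w + 1)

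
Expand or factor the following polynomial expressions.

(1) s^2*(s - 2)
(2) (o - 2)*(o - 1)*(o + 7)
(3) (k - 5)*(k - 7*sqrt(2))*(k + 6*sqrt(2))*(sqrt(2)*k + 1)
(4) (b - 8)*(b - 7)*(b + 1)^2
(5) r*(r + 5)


(1) = s^3 - 2*s^2
(2) = o^3 + 4*o^2 - 19*o + 14
(3) = sqrt(2)*k^4 - 5*sqrt(2)*k^3 - k^3 - 85*sqrt(2)*k^2 + 5*k^2 - 84*k + 425*sqrt(2)*k + 420
(4) = b^4 - 13*b^3 + 27*b^2 + 97*b + 56
(5) = r^2 + 5*r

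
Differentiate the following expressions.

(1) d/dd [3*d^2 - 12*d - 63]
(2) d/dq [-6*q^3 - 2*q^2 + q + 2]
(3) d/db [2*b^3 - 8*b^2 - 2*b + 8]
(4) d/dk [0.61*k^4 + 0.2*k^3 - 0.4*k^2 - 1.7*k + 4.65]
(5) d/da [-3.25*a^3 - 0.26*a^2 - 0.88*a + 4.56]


(1) = 6*d - 12
(2) = -18*q^2 - 4*q + 1
(3) = 6*b^2 - 16*b - 2
(4) = 2.44*k^3 + 0.6*k^2 - 0.8*k - 1.7
(5) = -9.75*a^2 - 0.52*a - 0.88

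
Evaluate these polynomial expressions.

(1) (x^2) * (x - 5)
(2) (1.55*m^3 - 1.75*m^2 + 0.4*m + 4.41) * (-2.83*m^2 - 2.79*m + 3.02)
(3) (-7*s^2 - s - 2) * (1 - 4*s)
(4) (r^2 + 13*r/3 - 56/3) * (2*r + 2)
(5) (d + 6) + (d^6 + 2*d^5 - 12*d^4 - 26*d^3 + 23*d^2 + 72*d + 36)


(1) = x^3 - 5*x^2
(2) = -4.3865*m^5 + 0.628*m^4 + 8.4315*m^3 - 18.8813*m^2 - 11.0959*m + 13.3182
(3) = 28*s^3 - 3*s^2 + 7*s - 2
(4) = 2*r^3 + 32*r^2/3 - 86*r/3 - 112/3
(5) = d^6 + 2*d^5 - 12*d^4 - 26*d^3 + 23*d^2 + 73*d + 42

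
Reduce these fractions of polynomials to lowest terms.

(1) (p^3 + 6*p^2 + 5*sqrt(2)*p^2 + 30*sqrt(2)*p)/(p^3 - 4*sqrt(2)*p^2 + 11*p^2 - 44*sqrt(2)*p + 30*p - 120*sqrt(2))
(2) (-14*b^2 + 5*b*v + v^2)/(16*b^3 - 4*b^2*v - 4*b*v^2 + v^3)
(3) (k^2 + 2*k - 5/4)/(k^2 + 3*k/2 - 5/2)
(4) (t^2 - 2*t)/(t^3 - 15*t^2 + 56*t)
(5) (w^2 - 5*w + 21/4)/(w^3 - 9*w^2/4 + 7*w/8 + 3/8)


(1) = (p^2 + 5*sqrt(2)*p)/(p^2 + p*(5 - 4*sqrt(2)) - 20*sqrt(2))
(2) = (7*b + v)/(-8*b^2 - 2*b*v + v^2)
(3) = (2*k - 1)/(2*k - 2)
(4) = (t - 2)/(t^2 - 15*t + 56)
(5) = (4*w - 14)/(4*w^2 - 3*w - 1)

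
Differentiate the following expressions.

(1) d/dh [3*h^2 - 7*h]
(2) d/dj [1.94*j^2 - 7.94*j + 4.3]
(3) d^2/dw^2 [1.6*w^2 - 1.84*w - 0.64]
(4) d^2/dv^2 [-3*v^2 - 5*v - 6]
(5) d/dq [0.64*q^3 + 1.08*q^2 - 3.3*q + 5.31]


(1) = 6*h - 7
(2) = 3.88*j - 7.94
(3) = 3.20000000000000
(4) = -6
(5) = 1.92*q^2 + 2.16*q - 3.3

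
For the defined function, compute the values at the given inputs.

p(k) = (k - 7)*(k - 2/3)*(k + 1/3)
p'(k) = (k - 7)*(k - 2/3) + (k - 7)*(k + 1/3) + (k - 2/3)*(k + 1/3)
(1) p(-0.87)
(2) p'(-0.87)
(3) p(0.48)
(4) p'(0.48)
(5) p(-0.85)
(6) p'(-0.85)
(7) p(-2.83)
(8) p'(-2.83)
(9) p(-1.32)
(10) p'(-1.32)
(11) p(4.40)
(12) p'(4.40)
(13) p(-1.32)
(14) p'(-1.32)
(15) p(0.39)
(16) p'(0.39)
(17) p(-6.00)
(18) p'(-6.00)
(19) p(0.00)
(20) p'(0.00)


(1) = -6.49
(2) = 17.14
(3) = 0.99
(4) = -4.24
(5) = -6.15
(6) = 16.75
(7) = -85.82
(8) = 67.64
(9) = -16.31
(10) = 26.70
(11) = -45.94
(12) = -4.34
(13) = -16.31
(14) = 26.70
(15) = 1.32
(16) = -3.15
(17) = -491.11
(18) = 198.11
(19) = 1.56
(20) = 2.11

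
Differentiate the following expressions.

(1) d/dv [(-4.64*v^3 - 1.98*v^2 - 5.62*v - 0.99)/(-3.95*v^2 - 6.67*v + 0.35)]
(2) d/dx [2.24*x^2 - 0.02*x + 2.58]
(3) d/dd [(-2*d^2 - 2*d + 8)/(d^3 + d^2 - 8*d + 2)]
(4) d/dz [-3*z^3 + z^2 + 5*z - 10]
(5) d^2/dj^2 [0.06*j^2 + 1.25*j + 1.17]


(1) = (18.328*v^4 + 61.8976*v^3 - 13.8644*v^2 - 9.207*v - 8.5703)/(15.6025*v^4 + 52.693*v^3 + 41.7239*v^2 - 4.669*v + 0.1225)
(2) = 4.48*x - 0.02
(3) = 2*(d^4 + 2*d^3 - 3*d^2 - 12*d + 30)/(d^6 + 2*d^5 - 15*d^4 - 12*d^3 + 68*d^2 - 32*d + 4)
(4) = -9*z^2 + 2*z + 5
(5) = 0.120000000000000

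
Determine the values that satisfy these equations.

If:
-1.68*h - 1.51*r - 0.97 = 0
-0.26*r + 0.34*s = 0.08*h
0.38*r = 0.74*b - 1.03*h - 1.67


Then:
b = 1.27198939445775 - 1.33315942524803*s
h = -1.6246835443038*s - 0.798101265822785
r = 1.80759493670886*s + 0.245569620253165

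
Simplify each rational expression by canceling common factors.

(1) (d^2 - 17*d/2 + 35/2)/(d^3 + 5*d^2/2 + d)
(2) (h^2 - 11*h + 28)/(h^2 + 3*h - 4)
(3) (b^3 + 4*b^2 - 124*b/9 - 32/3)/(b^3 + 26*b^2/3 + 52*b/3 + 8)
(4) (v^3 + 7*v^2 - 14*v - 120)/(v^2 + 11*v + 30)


(1) = (2*d^2 - 17*d + 35)/(2*d^3 + 5*d^2 + 2*d)
(2) = (h^2 - 11*h + 28)/(h^2 + 3*h - 4)
(3) = (3*b - 8)/(3*b + 6)
(4) = v - 4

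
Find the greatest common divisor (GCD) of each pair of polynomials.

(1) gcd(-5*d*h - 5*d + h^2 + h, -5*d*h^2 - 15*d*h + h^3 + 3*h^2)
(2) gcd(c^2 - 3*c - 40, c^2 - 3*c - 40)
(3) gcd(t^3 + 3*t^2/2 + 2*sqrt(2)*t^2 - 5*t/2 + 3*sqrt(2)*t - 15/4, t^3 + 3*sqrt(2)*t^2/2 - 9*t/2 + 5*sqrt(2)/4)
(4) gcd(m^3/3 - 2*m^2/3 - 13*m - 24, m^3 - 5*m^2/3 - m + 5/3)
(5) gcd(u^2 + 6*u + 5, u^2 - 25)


(1) = 5*d - h
(2) = c^2 - 3*c - 40
(3) = t^2 + 2*sqrt(2)*t - 5/2
(4) = gcd((m/3 + 1)*(m - 8)*(m + 3), (m - 5/3)*(m - 1)*(m + 1)) = 1
(5) = gcd((u + 1)*(u + 5), (u - 5)*(u + 5)) = u + 5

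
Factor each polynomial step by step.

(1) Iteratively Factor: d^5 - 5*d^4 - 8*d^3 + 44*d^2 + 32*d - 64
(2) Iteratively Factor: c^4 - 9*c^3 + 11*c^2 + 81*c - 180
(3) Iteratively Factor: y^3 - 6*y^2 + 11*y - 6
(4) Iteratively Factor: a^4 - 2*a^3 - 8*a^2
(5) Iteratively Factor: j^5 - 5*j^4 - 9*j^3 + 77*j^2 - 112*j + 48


(1) = (d + 2)*(d^4 - 7*d^3 + 6*d^2 + 32*d - 32) = (d + 2)^2*(d^3 - 9*d^2 + 24*d - 16) = (d - 4)*(d + 2)^2*(d^2 - 5*d + 4) = (d - 4)^2*(d + 2)^2*(d - 1)
(2) = (c + 3)*(c^3 - 12*c^2 + 47*c - 60) = (c - 5)*(c + 3)*(c^2 - 7*c + 12) = (c - 5)*(c - 4)*(c + 3)*(c - 3)
(3) = (y - 3)*(y^2 - 3*y + 2) = (y - 3)*(y - 1)*(y - 2)
(4) = (a)*(a^3 - 2*a^2 - 8*a) = a*(a - 4)*(a^2 + 2*a) = a*(a - 4)*(a + 2)*(a)
(5) = (j - 3)*(j^4 - 2*j^3 - 15*j^2 + 32*j - 16) = (j - 4)*(j - 3)*(j^3 + 2*j^2 - 7*j + 4) = (j - 4)*(j - 3)*(j + 4)*(j^2 - 2*j + 1) = (j - 4)*(j - 3)*(j - 1)*(j + 4)*(j - 1)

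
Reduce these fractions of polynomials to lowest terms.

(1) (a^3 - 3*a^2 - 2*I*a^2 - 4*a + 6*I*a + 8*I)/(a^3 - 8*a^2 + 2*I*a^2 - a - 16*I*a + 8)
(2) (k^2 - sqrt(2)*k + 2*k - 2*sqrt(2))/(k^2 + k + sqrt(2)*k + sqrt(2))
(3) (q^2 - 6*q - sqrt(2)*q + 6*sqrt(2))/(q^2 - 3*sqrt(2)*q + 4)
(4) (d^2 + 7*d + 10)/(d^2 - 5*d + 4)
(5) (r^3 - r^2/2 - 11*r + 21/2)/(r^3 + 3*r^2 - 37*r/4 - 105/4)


(1) = (a^3 + a^2*(-3 - 2*I) + a*(-4 + 6*I) + 8*I)/(a^3 + a^2*(-8 + 2*I) + a*(-1 - 16*I) + 8)
(2) = (k^2 + k*(2 - sqrt(2)) - 2*sqrt(2))/(k^2 + k*(1 + sqrt(2)) + sqrt(2))
(3) = (q - 6)/(q - 2*sqrt(2))
(4) = (d^2 + 7*d + 10)/(d^2 - 5*d + 4)
(5) = (2*r - 2)/(2*r + 5)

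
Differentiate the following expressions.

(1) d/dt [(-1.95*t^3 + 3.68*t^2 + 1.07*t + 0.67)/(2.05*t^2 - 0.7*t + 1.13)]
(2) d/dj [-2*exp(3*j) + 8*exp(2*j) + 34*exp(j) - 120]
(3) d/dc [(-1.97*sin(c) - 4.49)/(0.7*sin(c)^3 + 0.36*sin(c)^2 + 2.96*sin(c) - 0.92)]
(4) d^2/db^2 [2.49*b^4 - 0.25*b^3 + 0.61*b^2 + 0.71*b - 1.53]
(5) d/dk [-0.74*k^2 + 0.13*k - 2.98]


(1) = (-3.9975*t^4 + 2.73*t^3 - 11.38*t^2 + 5.5698*t + 1.6781)/(4.2025*t^4 - 2.87*t^3 + 5.123*t^2 - 1.582*t + 1.2769)
(2) = (-6*exp(2*j) + 16*exp(j) + 34)*exp(j)
(3) = (2.758*sin(c)^3 + 10.1382*sin(c)^2 + 3.2328*sin(c) + 15.1028)*cos(c)/(0.49*sin(c)^6 + 0.504*sin(c)^5 + 4.2736*sin(c)^4 + 0.8432*sin(c)^3 + 8.0992*sin(c)^2 - 5.4464*sin(c) + 0.8464)
(4) = 29.88*b^2 - 1.5*b + 1.22
(5) = 0.13 - 1.48*k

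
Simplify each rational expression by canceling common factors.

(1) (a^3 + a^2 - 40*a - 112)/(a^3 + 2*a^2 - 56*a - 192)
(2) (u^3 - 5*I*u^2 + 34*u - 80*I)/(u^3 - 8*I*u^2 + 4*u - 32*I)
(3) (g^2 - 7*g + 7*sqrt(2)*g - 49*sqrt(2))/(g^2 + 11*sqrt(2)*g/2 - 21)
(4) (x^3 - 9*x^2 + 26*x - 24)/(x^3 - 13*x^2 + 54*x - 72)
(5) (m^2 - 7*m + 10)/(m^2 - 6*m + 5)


(1) = (a^2 - 3*a - 28)/(a^2 - 2*a - 48)
(2) = (u + 5*I)/(u + 2*I)
(3) = (2*g - 14)/(2*g - 3*sqrt(2))
(4) = (x - 2)/(x - 6)
(5) = (m - 2)/(m - 1)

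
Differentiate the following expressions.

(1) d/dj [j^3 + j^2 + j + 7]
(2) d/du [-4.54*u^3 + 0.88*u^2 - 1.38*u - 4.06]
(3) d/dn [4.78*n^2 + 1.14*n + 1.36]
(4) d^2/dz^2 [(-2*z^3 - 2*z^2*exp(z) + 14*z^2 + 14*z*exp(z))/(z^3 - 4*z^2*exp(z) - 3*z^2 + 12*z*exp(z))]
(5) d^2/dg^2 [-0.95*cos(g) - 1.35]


(1) = 3*j^2 + 2*j + 1
(2) = -13.62*u^2 + 1.76*u - 1.38
(3) = 9.56*n + 1.14
(4) = 2*(-5*z^5*exp(z) - 20*z^4*exp(2*z) + 75*z^4*exp(z) + 300*z^3*exp(2*z) - 435*z^3*exp(z) + 8*z^3 - 1380*z^2*exp(2*z) + 1059*z^2*exp(z) + 2724*z*exp(2*z) - 1260*z*exp(z) + 128*exp(3*z) - 2040*exp(2*z) + 630*exp(z))/(z^6 - 12*z^5*exp(z) - 9*z^5 + 48*z^4*exp(2*z) + 108*z^4*exp(z) + 27*z^4 - 64*z^3*exp(3*z) - 432*z^3*exp(2*z) - 324*z^3*exp(z) - 27*z^3 + 576*z^2*exp(3*z) + 1296*z^2*exp(2*z) + 324*z^2*exp(z) - 1728*z*exp(3*z) - 1296*z*exp(2*z) + 1728*exp(3*z))
(5) = 0.95*cos(g)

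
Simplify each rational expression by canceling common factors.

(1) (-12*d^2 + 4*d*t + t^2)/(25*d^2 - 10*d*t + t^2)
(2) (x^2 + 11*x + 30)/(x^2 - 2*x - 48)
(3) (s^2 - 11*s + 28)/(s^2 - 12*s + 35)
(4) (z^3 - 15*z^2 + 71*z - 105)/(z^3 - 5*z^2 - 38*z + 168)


(1) = (-12*d^2 + 4*d*t + t^2)/(25*d^2 - 10*d*t + t^2)
(2) = (x + 5)/(x - 8)
(3) = (s - 4)/(s - 5)
(4) = (z^2 - 8*z + 15)/(z^2 + 2*z - 24)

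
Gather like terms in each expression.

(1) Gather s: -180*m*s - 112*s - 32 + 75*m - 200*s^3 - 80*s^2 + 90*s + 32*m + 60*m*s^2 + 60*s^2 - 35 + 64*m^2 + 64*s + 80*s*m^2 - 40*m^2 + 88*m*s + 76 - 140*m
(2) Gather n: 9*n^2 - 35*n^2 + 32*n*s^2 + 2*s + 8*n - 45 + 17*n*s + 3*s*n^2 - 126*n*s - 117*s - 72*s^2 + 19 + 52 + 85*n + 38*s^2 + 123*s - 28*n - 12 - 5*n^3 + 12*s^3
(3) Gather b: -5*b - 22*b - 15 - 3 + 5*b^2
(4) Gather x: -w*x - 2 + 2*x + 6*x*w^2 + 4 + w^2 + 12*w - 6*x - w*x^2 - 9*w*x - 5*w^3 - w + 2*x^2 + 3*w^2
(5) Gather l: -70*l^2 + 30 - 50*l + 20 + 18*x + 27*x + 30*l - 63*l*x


(1) = 24*m^2 - 33*m - 200*s^3 + s^2*(60*m - 20) + s*(80*m^2 - 92*m + 42) + 9
(2) = -5*n^3 + n^2*(3*s - 26) + n*(32*s^2 - 109*s + 65) + 12*s^3 - 34*s^2 + 8*s + 14
(3) = 5*b^2 - 27*b - 18
(4) = -5*w^3 + 4*w^2 + 11*w + x^2*(2 - w) + x*(6*w^2 - 10*w - 4) + 2
(5) = -70*l^2 + l*(-63*x - 20) + 45*x + 50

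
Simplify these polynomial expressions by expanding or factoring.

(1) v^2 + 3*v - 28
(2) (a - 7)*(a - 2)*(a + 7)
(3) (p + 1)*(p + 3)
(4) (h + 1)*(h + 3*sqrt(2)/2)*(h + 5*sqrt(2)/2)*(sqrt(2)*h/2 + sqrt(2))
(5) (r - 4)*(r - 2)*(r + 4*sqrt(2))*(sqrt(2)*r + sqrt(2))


(1) = (v - 4)*(v + 7)
(2) = a^3 - 2*a^2 - 49*a + 98
(3) = p^2 + 4*p + 3
(4) = sqrt(2)*h^4/2 + 3*sqrt(2)*h^3/2 + 4*h^3 + 19*sqrt(2)*h^2/4 + 12*h^2 + 8*h + 45*sqrt(2)*h/4 + 15*sqrt(2)/2
(5) = sqrt(2)*r^4 - 5*sqrt(2)*r^3 + 8*r^3 - 40*r^2 + 2*sqrt(2)*r^2 + 8*sqrt(2)*r + 16*r + 64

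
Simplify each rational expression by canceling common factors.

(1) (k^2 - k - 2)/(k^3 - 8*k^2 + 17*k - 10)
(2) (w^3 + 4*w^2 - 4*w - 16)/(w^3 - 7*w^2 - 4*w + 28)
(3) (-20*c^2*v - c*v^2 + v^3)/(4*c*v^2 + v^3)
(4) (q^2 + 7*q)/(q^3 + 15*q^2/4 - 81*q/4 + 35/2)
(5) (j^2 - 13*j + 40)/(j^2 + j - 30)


(1) = (k + 1)/(k^2 - 6*k + 5)
(2) = (w + 4)/(w - 7)
(3) = (-5*c + v)/v
(4) = 4*q/(4*q^2 - 13*q + 10)
(5) = (j - 8)/(j + 6)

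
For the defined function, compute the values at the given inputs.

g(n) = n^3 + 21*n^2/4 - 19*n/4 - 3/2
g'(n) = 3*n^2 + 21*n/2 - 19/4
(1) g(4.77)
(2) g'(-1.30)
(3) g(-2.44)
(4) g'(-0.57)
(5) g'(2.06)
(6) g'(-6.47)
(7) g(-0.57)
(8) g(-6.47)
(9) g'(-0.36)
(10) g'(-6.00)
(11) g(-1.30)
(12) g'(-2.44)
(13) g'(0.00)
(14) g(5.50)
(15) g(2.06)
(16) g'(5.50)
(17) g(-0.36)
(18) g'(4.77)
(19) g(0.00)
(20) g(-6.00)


(1) = 203.83
(2) = -13.33
(3) = 26.82
(4) = -9.76
(5) = 29.61
(6) = 52.90
(7) = 2.73
(8) = -21.84
(9) = -8.14
(10) = 40.25
(11) = 11.35
(12) = -12.51
(13) = -4.75
(14) = 297.56
(15) = 19.74
(16) = 143.75
(17) = 0.84
(18) = 113.59
(19) = -1.50
(20) = 0.00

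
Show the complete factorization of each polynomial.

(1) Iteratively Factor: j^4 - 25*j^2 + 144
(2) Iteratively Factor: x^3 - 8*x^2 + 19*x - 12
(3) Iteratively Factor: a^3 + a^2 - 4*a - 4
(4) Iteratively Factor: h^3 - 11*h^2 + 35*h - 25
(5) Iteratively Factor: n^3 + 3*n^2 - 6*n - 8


(1) = (j + 4)*(j^3 - 4*j^2 - 9*j + 36) = (j + 3)*(j + 4)*(j^2 - 7*j + 12) = (j - 4)*(j + 3)*(j + 4)*(j - 3)
(2) = (x - 4)*(x^2 - 4*x + 3) = (x - 4)*(x - 1)*(x - 3)
(3) = (a + 1)*(a^2 - 4) = (a - 2)*(a + 1)*(a + 2)
(4) = (h - 5)*(h^2 - 6*h + 5) = (h - 5)^2*(h - 1)
(5) = (n + 1)*(n^2 + 2*n - 8) = (n + 1)*(n + 4)*(n - 2)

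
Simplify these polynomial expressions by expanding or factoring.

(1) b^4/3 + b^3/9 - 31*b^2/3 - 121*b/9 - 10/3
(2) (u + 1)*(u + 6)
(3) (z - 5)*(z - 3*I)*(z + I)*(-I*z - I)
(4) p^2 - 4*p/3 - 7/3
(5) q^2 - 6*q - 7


(1) = (b/3 + 1/3)*(b - 6)*(b + 1/3)*(b + 5)
(2) = u^2 + 7*u + 6
(3) = -I*z^4 - 2*z^3 + 4*I*z^3 + 8*z^2 + 2*I*z^2 + 10*z + 12*I*z + 15*I
(4) = (p - 7/3)*(p + 1)
(5) = (q - 7)*(q + 1)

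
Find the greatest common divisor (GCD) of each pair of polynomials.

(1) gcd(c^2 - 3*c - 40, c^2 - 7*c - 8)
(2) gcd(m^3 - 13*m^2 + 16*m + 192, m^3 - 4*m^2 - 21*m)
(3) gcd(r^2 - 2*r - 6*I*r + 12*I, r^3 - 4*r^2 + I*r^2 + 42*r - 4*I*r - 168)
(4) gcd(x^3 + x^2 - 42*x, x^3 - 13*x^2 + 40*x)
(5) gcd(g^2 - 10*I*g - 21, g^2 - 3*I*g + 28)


(1) = gcd((c - 8)*(c + 5), (c - 8)*(c + 1)) = c - 8
(2) = m + 3
(3) = r - 6*I
(4) = x
(5) = gcd((g - 7*I)*(g - 3*I), (g - 7*I)*(g + 4*I)) = g - 7*I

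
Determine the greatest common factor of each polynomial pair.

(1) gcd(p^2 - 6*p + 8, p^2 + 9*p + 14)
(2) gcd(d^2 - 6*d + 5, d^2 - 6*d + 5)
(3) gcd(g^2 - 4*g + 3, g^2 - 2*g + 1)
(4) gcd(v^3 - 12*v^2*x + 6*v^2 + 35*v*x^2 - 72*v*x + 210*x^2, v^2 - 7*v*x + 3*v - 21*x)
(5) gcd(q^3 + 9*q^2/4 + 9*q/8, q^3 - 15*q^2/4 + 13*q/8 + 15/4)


(1) = 1
(2) = d^2 - 6*d + 5
(3) = gcd((g - 3)*(g - 1), (g - 1)^2) = g - 1
(4) = -v + 7*x
(5) = gcd(q*(q + 3/4)*(q + 3/2), (q - 5/2)*(q - 2)*(q + 3/4)) = q + 3/4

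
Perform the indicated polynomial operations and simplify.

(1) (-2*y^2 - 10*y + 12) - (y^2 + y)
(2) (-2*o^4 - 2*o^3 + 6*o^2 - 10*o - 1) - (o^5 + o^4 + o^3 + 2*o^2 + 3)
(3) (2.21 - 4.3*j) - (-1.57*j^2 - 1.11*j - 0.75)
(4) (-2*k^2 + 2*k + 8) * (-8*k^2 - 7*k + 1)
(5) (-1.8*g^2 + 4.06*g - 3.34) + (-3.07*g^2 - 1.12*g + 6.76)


(1) = -3*y^2 - 11*y + 12
(2) = -o^5 - 3*o^4 - 3*o^3 + 4*o^2 - 10*o - 4
(3) = 1.57*j^2 - 3.19*j + 2.96
(4) = 16*k^4 - 2*k^3 - 80*k^2 - 54*k + 8
(5) = -4.87*g^2 + 2.94*g + 3.42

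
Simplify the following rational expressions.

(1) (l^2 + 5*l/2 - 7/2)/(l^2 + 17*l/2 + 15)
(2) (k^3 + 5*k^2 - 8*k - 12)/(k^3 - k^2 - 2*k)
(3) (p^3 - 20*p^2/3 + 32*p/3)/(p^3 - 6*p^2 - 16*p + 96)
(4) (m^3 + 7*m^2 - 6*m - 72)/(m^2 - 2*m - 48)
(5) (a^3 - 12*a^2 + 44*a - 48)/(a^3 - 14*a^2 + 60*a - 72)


(1) = (2*l^2 + 5*l - 7)/(2*l^2 + 17*l + 30)
(2) = (k + 6)/k
(3) = (3*p^2 - 8*p)/(3*p^2 - 6*p - 72)
(4) = (m^2 + m - 12)/(m - 8)
(5) = (a - 4)/(a - 6)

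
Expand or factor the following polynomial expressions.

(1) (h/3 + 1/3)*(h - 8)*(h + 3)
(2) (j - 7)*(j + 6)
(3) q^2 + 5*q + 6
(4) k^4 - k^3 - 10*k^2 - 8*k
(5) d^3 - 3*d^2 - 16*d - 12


(1) = h^3/3 - 4*h^2/3 - 29*h/3 - 8
(2) = j^2 - j - 42
(3) = (q + 2)*(q + 3)
(4) = k*(k - 4)*(k + 1)*(k + 2)
(5) = (d - 6)*(d + 1)*(d + 2)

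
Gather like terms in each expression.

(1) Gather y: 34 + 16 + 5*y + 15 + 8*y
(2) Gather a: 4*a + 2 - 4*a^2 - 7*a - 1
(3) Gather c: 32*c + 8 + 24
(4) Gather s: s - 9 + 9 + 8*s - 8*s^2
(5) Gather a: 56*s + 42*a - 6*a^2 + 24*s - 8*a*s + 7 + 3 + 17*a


(1) = 13*y + 65
(2) = -4*a^2 - 3*a + 1
(3) = 32*c + 32
(4) = -8*s^2 + 9*s
(5) = -6*a^2 + a*(59 - 8*s) + 80*s + 10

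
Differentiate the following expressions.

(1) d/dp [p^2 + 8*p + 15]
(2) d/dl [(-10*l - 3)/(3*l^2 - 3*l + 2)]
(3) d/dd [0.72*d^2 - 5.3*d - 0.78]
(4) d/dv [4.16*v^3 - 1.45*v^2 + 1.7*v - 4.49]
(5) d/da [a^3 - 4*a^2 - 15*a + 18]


(1) = 2*p + 8
(2) = (30*l^2 + 18*l - 29)/(9*l^4 - 18*l^3 + 21*l^2 - 12*l + 4)
(3) = 1.44*d - 5.3
(4) = 12.48*v^2 - 2.9*v + 1.7
(5) = 3*a^2 - 8*a - 15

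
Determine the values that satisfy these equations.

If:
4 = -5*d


Then:
d = -4/5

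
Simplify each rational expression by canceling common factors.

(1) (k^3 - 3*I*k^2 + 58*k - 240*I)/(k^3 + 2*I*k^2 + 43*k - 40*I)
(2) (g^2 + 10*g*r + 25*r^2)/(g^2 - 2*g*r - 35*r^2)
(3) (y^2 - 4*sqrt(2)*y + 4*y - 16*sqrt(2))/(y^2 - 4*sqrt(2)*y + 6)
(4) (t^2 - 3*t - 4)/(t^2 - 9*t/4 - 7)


(1) = (k - 6*I)/(k - I)
(2) = (-g - 5*r)/(-g + 7*r)
(3) = (y^2 + y*(4 - 4*sqrt(2)) - 16*sqrt(2))/(y^2 - 4*sqrt(2)*y + 6)
(4) = (4*t + 4)/(4*t + 7)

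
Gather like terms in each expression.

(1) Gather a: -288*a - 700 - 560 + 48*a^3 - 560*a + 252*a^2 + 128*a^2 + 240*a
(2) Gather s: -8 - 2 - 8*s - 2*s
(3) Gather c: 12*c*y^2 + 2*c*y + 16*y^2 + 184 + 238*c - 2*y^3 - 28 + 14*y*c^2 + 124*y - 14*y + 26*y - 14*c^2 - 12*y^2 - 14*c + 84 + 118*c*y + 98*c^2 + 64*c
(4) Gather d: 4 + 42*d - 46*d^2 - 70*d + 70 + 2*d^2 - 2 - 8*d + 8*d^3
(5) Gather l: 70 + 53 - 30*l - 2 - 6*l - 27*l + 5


(1) = 48*a^3 + 380*a^2 - 608*a - 1260
(2) = -10*s - 10
(3) = c^2*(14*y + 84) + c*(12*y^2 + 120*y + 288) - 2*y^3 + 4*y^2 + 136*y + 240
(4) = 8*d^3 - 44*d^2 - 36*d + 72
(5) = 126 - 63*l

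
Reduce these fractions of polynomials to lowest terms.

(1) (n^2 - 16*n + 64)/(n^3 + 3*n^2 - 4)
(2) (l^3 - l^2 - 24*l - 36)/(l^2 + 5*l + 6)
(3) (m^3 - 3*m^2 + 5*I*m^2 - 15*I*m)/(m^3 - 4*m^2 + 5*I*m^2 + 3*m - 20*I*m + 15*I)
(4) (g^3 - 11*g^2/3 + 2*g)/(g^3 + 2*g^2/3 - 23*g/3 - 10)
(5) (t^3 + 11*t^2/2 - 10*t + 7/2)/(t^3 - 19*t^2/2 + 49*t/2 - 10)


(1) = (n^2 - 16*n + 64)/(n^3 + 3*n^2 - 4)
(2) = l - 6
(3) = m/(m - 1)
(4) = (3*g^2 - 2*g)/(3*g^2 + 11*g + 10)
(5) = (t^2 + 6*t - 7)/(t^2 - 9*t + 20)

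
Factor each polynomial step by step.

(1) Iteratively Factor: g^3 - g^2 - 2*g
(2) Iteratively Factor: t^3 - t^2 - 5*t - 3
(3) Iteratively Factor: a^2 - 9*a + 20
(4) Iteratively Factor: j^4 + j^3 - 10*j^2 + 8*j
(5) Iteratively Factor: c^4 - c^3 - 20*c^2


(1) = (g)*(g^2 - g - 2) = g*(g - 2)*(g + 1)
(2) = (t + 1)*(t^2 - 2*t - 3) = (t + 1)^2*(t - 3)
(3) = (a - 4)*(a - 5)
(4) = (j + 4)*(j^3 - 3*j^2 + 2*j) = j*(j + 4)*(j^2 - 3*j + 2) = j*(j - 2)*(j + 4)*(j - 1)
(5) = (c - 5)*(c^3 + 4*c^2) = (c - 5)*(c + 4)*(c^2) = c*(c - 5)*(c + 4)*(c)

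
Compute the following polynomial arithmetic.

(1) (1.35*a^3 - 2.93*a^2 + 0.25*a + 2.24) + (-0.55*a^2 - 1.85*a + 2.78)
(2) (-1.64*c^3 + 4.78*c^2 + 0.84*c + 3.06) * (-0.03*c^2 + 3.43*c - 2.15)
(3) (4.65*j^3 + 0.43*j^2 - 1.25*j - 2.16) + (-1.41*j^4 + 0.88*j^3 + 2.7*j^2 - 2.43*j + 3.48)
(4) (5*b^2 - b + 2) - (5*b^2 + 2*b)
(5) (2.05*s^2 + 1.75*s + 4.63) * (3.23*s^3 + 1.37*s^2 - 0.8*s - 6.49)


(1) = 1.35*a^3 - 3.48*a^2 - 1.6*a + 5.02
(2) = 0.0492*c^5 - 5.7686*c^4 + 19.8962*c^3 - 7.4876*c^2 + 8.6898*c - 6.579
(3) = -1.41*j^4 + 5.53*j^3 + 3.13*j^2 - 3.68*j + 1.32
(4) = 2 - 3*b
(5) = 6.6215*s^5 + 8.461*s^4 + 15.7124*s^3 - 8.3614*s^2 - 15.0615*s - 30.0487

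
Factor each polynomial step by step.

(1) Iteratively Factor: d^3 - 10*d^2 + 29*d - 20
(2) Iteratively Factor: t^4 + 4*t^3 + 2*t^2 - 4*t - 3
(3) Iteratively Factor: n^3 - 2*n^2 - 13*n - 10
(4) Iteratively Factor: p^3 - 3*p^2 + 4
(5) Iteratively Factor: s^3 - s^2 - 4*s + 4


(1) = (d - 1)*(d^2 - 9*d + 20) = (d - 4)*(d - 1)*(d - 5)
(2) = (t + 1)*(t^3 + 3*t^2 - t - 3) = (t + 1)^2*(t^2 + 2*t - 3) = (t + 1)^2*(t + 3)*(t - 1)
(3) = (n + 1)*(n^2 - 3*n - 10) = (n - 5)*(n + 1)*(n + 2)
(4) = (p - 2)*(p^2 - p - 2) = (p - 2)^2*(p + 1)
(5) = (s - 1)*(s^2 - 4) = (s - 2)*(s - 1)*(s + 2)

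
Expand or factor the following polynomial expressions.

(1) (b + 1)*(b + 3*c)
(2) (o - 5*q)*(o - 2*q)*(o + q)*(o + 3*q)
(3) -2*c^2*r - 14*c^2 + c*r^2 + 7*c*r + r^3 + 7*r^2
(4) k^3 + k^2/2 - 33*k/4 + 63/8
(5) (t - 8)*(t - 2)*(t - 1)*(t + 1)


(1) = b^2 + 3*b*c + b + 3*c
(2) = o^4 - 3*o^3*q - 15*o^2*q^2 + 19*o*q^3 + 30*q^4
(3) = (-c + r)*(2*c + r)*(r + 7)
(4) = (k - 3/2)^2*(k + 7/2)
(5) = t^4 - 10*t^3 + 15*t^2 + 10*t - 16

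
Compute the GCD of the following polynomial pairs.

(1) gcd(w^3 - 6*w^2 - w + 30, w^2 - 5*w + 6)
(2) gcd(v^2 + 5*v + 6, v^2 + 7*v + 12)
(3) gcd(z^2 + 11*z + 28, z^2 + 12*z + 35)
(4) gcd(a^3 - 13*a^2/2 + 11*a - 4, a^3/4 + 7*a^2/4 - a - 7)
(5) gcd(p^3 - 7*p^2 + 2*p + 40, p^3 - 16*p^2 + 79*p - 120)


(1) = w - 3
(2) = v + 3
(3) = gcd((z + 4)*(z + 7), (z + 5)*(z + 7)) = z + 7
(4) = a - 2
(5) = gcd((p - 5)*(p - 4)*(p + 2), (p - 8)*(p - 5)*(p - 3)) = p - 5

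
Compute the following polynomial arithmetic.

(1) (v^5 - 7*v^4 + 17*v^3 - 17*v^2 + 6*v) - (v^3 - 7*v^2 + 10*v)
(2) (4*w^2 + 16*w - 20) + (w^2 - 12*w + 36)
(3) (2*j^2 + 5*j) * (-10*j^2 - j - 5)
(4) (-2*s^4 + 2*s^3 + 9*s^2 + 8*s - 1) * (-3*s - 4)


(1) = v^5 - 7*v^4 + 16*v^3 - 10*v^2 - 4*v
(2) = 5*w^2 + 4*w + 16
(3) = -20*j^4 - 52*j^3 - 15*j^2 - 25*j
(4) = 6*s^5 + 2*s^4 - 35*s^3 - 60*s^2 - 29*s + 4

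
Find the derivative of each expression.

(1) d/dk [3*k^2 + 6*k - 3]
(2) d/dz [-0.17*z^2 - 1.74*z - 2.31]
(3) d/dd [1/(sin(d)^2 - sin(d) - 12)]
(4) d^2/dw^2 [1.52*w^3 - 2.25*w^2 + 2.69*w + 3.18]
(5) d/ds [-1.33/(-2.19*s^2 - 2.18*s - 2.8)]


(1) = 6*k + 6
(2) = -0.34*z - 1.74
(3) = (1 - 2*sin(d))*cos(d)/(sin(d) + cos(d)^2 + 11)^2
(4) = 9.12*w - 4.5
(5) = (-5.8254*s - 2.8994)/(2.19*s^2 + 2.18*s + 2.8)^2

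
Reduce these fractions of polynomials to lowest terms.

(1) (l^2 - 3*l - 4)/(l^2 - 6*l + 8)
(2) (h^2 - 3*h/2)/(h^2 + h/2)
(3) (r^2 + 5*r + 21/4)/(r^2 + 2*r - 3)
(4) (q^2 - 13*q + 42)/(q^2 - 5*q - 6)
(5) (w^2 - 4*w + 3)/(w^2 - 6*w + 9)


(1) = (l + 1)/(l - 2)
(2) = (2*h - 3)/(2*h + 1)
(3) = (4*r^2 + 20*r + 21)/(4*r^2 + 8*r - 12)
(4) = (q - 7)/(q + 1)
(5) = (w - 1)/(w - 3)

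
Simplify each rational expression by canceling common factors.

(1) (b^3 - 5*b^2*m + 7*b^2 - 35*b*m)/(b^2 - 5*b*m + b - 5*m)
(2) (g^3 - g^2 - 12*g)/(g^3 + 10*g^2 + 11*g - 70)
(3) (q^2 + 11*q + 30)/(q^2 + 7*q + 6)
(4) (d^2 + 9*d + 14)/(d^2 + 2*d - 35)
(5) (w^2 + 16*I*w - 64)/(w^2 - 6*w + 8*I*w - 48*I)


(1) = (b^2 + 7*b)/(b + 1)
(2) = (g^3 - g^2 - 12*g)/(g^3 + 10*g^2 + 11*g - 70)
(3) = (q + 5)/(q + 1)
(4) = (d + 2)/(d - 5)
(5) = (w + 8*I)/(w - 6)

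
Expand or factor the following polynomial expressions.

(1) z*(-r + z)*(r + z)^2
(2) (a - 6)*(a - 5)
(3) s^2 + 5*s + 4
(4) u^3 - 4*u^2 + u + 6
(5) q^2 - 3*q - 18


(1) = -r^3*z - r^2*z^2 + r*z^3 + z^4
(2) = a^2 - 11*a + 30
(3) = (s + 1)*(s + 4)
(4) = (u - 3)*(u - 2)*(u + 1)
(5) = (q - 6)*(q + 3)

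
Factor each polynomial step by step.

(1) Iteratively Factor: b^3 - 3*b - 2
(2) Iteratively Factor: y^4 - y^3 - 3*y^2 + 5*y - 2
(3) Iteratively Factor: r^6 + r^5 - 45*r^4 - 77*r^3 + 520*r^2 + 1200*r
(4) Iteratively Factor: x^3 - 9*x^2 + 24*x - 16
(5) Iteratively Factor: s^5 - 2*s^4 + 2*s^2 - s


(1) = (b + 1)*(b^2 - b - 2) = (b + 1)^2*(b - 2)
(2) = (y - 1)*(y^3 - 3*y + 2) = (y - 1)^2*(y^2 + y - 2) = (y - 1)^3*(y + 2)
(3) = (r + 3)*(r^5 - 2*r^4 - 39*r^3 + 40*r^2 + 400*r) = (r + 3)*(r + 4)*(r^4 - 6*r^3 - 15*r^2 + 100*r) = (r - 5)*(r + 3)*(r + 4)*(r^3 - r^2 - 20*r) = r*(r - 5)*(r + 3)*(r + 4)*(r^2 - r - 20) = r*(r - 5)^2*(r + 3)*(r + 4)*(r + 4)
(4) = (x - 4)*(x^2 - 5*x + 4) = (x - 4)*(x - 1)*(x - 4)
(5) = (s - 1)*(s^4 - s^3 - s^2 + s) = (s - 1)*(s + 1)*(s^3 - 2*s^2 + s) = (s - 1)^2*(s + 1)*(s^2 - s) = s*(s - 1)^2*(s + 1)*(s - 1)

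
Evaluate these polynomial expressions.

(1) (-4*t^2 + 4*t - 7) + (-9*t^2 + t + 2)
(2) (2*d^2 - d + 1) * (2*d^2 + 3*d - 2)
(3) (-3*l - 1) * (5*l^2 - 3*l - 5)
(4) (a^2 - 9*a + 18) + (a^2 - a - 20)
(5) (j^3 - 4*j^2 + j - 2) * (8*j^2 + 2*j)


(1) = -13*t^2 + 5*t - 5
(2) = 4*d^4 + 4*d^3 - 5*d^2 + 5*d - 2
(3) = -15*l^3 + 4*l^2 + 18*l + 5
(4) = 2*a^2 - 10*a - 2
(5) = 8*j^5 - 30*j^4 - 14*j^2 - 4*j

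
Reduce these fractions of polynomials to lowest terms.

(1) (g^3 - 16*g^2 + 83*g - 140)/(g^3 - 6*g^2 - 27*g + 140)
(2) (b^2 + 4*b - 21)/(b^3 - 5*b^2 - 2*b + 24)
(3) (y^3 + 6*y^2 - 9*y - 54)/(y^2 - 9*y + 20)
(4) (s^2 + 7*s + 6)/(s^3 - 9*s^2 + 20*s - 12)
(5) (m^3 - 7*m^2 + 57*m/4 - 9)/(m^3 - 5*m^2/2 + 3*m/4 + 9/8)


(1) = (g - 5)/(g + 5)
(2) = (b + 7)/(b^2 - 2*b - 8)
(3) = (y^3 + 6*y^2 - 9*y - 54)/(y^2 - 9*y + 20)
(4) = (s^2 + 7*s + 6)/(s^3 - 9*s^2 + 20*s - 12)
(5) = (2*m - 8)/(2*m + 1)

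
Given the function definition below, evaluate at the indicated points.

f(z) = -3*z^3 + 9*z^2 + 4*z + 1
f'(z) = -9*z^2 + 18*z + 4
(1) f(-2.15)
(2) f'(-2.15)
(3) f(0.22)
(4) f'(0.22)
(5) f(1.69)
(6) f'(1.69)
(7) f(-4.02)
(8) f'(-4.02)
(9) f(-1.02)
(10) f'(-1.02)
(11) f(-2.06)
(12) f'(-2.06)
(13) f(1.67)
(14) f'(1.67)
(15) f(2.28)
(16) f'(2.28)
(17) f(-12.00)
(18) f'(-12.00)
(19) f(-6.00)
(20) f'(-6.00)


(1) = 63.82
(2) = -76.30
(3) = 2.28
(4) = 7.52
(5) = 18.98
(6) = 8.72
(7) = 325.26
(8) = -213.80
(9) = 9.47
(10) = -23.72
(11) = 57.18
(12) = -71.27
(13) = 18.81
(14) = 8.96
(15) = 21.35
(16) = -1.75
(17) = 6433.00
(18) = -1508.00
(19) = 949.00
(20) = -428.00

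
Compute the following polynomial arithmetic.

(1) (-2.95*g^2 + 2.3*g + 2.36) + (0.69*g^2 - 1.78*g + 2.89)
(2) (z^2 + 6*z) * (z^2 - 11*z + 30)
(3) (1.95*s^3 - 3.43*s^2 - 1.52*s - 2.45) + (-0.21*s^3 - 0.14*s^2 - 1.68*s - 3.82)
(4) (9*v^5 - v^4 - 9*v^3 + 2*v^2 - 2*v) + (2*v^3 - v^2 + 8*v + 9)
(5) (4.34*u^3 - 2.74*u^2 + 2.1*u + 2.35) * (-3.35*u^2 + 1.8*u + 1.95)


(1) = -2.26*g^2 + 0.52*g + 5.25
(2) = z^4 - 5*z^3 - 36*z^2 + 180*z
(3) = 1.74*s^3 - 3.57*s^2 - 3.2*s - 6.27
(4) = 9*v^5 - v^4 - 7*v^3 + v^2 + 6*v + 9
(5) = -14.539*u^5 + 16.991*u^4 - 3.504*u^3 - 9.4355*u^2 + 8.325*u + 4.5825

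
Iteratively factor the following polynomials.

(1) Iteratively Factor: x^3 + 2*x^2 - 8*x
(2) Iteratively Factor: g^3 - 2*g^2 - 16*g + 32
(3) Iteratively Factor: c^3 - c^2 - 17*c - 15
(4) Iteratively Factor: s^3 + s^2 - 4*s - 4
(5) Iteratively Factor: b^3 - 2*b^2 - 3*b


(1) = (x)*(x^2 + 2*x - 8) = x*(x - 2)*(x + 4)
(2) = (g + 4)*(g^2 - 6*g + 8) = (g - 2)*(g + 4)*(g - 4)
(3) = (c - 5)*(c^2 + 4*c + 3) = (c - 5)*(c + 1)*(c + 3)
(4) = (s - 2)*(s^2 + 3*s + 2) = (s - 2)*(s + 1)*(s + 2)
(5) = (b + 1)*(b^2 - 3*b) = (b - 3)*(b + 1)*(b)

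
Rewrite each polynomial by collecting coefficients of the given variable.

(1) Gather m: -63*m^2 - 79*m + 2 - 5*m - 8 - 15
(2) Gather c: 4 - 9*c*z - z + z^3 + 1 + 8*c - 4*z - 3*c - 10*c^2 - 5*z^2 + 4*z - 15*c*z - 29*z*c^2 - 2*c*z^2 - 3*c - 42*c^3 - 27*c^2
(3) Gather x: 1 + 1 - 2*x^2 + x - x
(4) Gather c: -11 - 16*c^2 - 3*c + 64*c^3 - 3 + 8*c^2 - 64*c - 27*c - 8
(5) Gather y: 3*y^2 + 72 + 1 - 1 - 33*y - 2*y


(1) = -63*m^2 - 84*m - 21
(2) = -42*c^3 + c^2*(-29*z - 37) + c*(-2*z^2 - 24*z + 2) + z^3 - 5*z^2 - z + 5
(3) = 2 - 2*x^2
(4) = 64*c^3 - 8*c^2 - 94*c - 22
(5) = 3*y^2 - 35*y + 72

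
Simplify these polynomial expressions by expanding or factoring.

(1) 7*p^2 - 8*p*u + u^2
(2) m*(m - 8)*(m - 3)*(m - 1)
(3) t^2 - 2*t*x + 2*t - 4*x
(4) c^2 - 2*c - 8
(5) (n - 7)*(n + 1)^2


(1) = (-7*p + u)*(-p + u)
(2) = m^4 - 12*m^3 + 35*m^2 - 24*m
(3) = (t + 2)*(t - 2*x)
(4) = (c - 4)*(c + 2)
(5) = n^3 - 5*n^2 - 13*n - 7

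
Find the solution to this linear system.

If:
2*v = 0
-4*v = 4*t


Then:
t = 0
v = 0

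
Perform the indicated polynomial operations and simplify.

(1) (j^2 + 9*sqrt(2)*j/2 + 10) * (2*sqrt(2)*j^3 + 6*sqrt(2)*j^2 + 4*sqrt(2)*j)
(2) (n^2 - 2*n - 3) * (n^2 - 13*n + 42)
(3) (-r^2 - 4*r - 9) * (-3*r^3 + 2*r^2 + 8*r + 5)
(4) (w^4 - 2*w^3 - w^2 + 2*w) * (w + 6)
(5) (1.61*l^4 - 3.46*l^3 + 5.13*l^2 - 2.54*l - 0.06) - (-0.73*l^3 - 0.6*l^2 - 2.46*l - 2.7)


(1) = 2*sqrt(2)*j^5 + 6*sqrt(2)*j^4 + 18*j^4 + 24*sqrt(2)*j^3 + 54*j^3 + 36*j^2 + 60*sqrt(2)*j^2 + 40*sqrt(2)*j
(2) = n^4 - 15*n^3 + 65*n^2 - 45*n - 126
(3) = 3*r^5 + 10*r^4 + 11*r^3 - 55*r^2 - 92*r - 45
(4) = w^5 + 4*w^4 - 13*w^3 - 4*w^2 + 12*w
(5) = 1.61*l^4 - 2.73*l^3 + 5.73*l^2 - 0.08*l + 2.64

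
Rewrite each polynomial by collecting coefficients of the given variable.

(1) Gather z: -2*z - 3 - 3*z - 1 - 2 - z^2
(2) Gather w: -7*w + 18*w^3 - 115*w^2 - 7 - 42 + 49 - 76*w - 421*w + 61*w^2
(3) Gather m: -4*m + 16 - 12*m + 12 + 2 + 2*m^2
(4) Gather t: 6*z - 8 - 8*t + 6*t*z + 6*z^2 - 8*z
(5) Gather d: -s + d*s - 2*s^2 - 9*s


(1) = -z^2 - 5*z - 6
(2) = 18*w^3 - 54*w^2 - 504*w
(3) = 2*m^2 - 16*m + 30
(4) = t*(6*z - 8) + 6*z^2 - 2*z - 8
(5) = d*s - 2*s^2 - 10*s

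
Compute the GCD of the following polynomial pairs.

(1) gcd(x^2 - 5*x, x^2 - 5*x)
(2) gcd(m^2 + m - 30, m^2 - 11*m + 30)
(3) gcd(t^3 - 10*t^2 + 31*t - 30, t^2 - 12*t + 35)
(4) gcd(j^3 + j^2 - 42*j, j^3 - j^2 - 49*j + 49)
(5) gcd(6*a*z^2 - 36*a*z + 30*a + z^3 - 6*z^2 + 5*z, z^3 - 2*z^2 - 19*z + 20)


(1) = x^2 - 5*x
(2) = m - 5
(3) = t - 5
(4) = gcd(j*(j - 6)*(j + 7), (j - 7)*(j - 1)*(j + 7)) = j + 7
(5) = z^2 - 6*z + 5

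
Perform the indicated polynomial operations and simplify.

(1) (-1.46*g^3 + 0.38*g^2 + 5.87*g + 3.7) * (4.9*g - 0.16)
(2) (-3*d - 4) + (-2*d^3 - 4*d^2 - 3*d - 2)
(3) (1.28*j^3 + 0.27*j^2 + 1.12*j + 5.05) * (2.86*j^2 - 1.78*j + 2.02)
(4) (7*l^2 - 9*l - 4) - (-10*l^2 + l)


(1) = -7.154*g^4 + 2.0956*g^3 + 28.7022*g^2 + 17.1908*g - 0.592
(2) = -2*d^3 - 4*d^2 - 6*d - 6
(3) = 3.6608*j^5 - 1.5062*j^4 + 5.3082*j^3 + 12.9948*j^2 - 6.7266*j + 10.201
(4) = 17*l^2 - 10*l - 4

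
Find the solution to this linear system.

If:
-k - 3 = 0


Then:
k = -3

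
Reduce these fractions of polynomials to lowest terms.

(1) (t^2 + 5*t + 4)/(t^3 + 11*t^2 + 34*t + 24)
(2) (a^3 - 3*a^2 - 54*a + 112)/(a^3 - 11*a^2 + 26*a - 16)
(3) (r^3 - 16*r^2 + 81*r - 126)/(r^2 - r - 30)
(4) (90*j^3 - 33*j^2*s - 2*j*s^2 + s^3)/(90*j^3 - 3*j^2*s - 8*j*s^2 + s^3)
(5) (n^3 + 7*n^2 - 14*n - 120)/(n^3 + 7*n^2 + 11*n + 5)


(1) = 1/(t + 6)
(2) = (a + 7)/(a - 1)
(3) = (r^2 - 10*r + 21)/(r + 5)
(4) = (-18*j^2 + 3*j*s + s^2)/(-18*j^2 - 3*j*s + s^2)
(5) = (n^2 + 2*n - 24)/(n^2 + 2*n + 1)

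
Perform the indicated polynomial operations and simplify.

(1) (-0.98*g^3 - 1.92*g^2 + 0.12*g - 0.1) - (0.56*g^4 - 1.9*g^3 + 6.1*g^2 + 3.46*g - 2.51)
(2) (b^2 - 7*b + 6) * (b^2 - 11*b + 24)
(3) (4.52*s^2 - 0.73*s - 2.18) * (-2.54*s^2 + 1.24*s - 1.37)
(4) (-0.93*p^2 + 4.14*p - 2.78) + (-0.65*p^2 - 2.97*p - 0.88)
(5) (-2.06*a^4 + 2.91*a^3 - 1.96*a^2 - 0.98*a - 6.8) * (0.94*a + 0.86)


(1) = -0.56*g^4 + 0.92*g^3 - 8.02*g^2 - 3.34*g + 2.41
(2) = b^4 - 18*b^3 + 107*b^2 - 234*b + 144
(3) = -11.4808*s^4 + 7.459*s^3 - 1.5604*s^2 - 1.7031*s + 2.9866
(4) = -1.58*p^2 + 1.17*p - 3.66
(5) = -1.9364*a^5 + 0.9638*a^4 + 0.6602*a^3 - 2.6068*a^2 - 7.2348*a - 5.848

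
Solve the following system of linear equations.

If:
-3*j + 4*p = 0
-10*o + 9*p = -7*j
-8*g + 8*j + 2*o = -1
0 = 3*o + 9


Then:
g = -247/88
j = -24/11
o = -3
p = -18/11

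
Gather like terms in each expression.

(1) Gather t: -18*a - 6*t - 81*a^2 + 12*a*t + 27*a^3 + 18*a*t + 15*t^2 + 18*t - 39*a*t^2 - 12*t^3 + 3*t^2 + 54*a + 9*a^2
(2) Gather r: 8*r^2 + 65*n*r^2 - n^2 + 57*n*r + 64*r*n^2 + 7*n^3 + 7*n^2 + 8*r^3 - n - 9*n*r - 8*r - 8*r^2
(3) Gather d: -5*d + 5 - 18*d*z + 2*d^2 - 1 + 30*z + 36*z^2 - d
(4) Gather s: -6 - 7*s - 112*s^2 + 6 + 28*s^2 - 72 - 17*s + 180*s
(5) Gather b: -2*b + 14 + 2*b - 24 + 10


(1) = 27*a^3 - 72*a^2 + 36*a - 12*t^3 + t^2*(18 - 39*a) + t*(30*a + 12)
(2) = 7*n^3 + 6*n^2 + 65*n*r^2 - n + 8*r^3 + r*(64*n^2 + 48*n - 8)
(3) = 2*d^2 + d*(-18*z - 6) + 36*z^2 + 30*z + 4
(4) = -84*s^2 + 156*s - 72
(5) = 0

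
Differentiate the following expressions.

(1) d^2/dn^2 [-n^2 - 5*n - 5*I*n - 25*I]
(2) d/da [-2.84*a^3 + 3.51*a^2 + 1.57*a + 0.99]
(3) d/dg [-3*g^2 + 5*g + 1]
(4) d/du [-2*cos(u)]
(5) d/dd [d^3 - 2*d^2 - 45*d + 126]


(1) = -2
(2) = -8.52*a^2 + 7.02*a + 1.57
(3) = 5 - 6*g
(4) = 2*sin(u)
(5) = 3*d^2 - 4*d - 45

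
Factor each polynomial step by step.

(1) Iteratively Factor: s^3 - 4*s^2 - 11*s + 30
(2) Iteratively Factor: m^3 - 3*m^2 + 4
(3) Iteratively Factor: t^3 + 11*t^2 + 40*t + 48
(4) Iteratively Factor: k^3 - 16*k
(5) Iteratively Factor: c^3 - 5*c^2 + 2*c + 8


(1) = (s + 3)*(s^2 - 7*s + 10) = (s - 5)*(s + 3)*(s - 2)
(2) = (m - 2)*(m^2 - m - 2) = (m - 2)^2*(m + 1)
(3) = (t + 4)*(t^2 + 7*t + 12) = (t + 3)*(t + 4)*(t + 4)
(4) = (k)*(k^2 - 16) = k*(k + 4)*(k - 4)
(5) = (c - 4)*(c^2 - c - 2) = (c - 4)*(c - 2)*(c + 1)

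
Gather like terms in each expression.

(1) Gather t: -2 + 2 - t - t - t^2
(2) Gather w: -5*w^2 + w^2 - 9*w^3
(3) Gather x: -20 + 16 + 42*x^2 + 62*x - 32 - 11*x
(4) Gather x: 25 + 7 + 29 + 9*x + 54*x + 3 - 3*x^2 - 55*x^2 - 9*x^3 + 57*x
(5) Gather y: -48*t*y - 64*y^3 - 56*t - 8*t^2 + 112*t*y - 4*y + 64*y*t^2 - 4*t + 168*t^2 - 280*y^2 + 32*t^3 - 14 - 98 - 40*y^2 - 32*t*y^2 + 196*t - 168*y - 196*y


(1) = -t^2 - 2*t
(2) = -9*w^3 - 4*w^2
(3) = 42*x^2 + 51*x - 36
(4) = -9*x^3 - 58*x^2 + 120*x + 64
(5) = 32*t^3 + 160*t^2 + 136*t - 64*y^3 + y^2*(-32*t - 320) + y*(64*t^2 + 64*t - 368) - 112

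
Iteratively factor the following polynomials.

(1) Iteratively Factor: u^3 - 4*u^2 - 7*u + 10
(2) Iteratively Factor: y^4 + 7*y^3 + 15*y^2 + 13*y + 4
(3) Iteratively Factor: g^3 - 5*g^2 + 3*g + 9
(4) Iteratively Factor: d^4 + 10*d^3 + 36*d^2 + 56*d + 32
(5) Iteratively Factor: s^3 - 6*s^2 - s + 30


(1) = (u - 5)*(u^2 + u - 2) = (u - 5)*(u - 1)*(u + 2)
(2) = (y + 1)*(y^3 + 6*y^2 + 9*y + 4) = (y + 1)^2*(y^2 + 5*y + 4) = (y + 1)^3*(y + 4)
(3) = (g - 3)*(g^2 - 2*g - 3) = (g - 3)^2*(g + 1)
(4) = (d + 2)*(d^3 + 8*d^2 + 20*d + 16) = (d + 2)*(d + 4)*(d^2 + 4*d + 4) = (d + 2)^2*(d + 4)*(d + 2)
(5) = (s - 3)*(s^2 - 3*s - 10) = (s - 5)*(s - 3)*(s + 2)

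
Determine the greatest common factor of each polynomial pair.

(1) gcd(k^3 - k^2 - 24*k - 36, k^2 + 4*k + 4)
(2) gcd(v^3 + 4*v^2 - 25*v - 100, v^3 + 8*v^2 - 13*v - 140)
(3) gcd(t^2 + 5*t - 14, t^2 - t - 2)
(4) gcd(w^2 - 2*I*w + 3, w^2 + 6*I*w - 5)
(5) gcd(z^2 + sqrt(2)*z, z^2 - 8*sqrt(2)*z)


(1) = gcd((k - 6)*(k + 2)*(k + 3), (k + 2)^2) = k + 2
(2) = v + 5
(3) = gcd((t - 2)*(t + 7), (t - 2)*(t + 1)) = t - 2
(4) = gcd((w - 3*I)*(w + I), (w + I)*(w + 5*I)) = w + I
(5) = gcd(z*(z + sqrt(2)), z*(z - 8*sqrt(2))) = z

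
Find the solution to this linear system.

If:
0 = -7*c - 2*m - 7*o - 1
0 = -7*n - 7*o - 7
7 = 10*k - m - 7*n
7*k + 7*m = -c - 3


Then:
c = -637*o/519 - 17/519
k = -322*o/519 - 20/519
m = 413*o/519 - 200/519
n = -o - 1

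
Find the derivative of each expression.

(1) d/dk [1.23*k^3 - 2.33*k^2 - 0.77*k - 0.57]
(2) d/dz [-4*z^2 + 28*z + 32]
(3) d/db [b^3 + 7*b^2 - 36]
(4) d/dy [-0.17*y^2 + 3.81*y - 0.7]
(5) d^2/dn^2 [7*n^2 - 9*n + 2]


(1) = 3.69*k^2 - 4.66*k - 0.77
(2) = 28 - 8*z
(3) = b*(3*b + 14)
(4) = 3.81 - 0.34*y
(5) = 14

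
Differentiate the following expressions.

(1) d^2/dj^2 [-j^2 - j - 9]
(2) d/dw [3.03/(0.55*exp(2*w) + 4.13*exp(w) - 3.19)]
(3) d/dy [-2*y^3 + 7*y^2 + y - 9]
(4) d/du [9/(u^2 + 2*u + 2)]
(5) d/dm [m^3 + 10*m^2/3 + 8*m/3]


(1) = -2
(2) = (-3.333*exp(w) - 12.5139)*exp(w)/(0.55*exp(2*w) + 4.13*exp(w) - 3.19)^2
(3) = -6*y^2 + 14*y + 1
(4) = 18*(-u - 1)/(u^2 + 2*u + 2)^2
(5) = 3*m^2 + 20*m/3 + 8/3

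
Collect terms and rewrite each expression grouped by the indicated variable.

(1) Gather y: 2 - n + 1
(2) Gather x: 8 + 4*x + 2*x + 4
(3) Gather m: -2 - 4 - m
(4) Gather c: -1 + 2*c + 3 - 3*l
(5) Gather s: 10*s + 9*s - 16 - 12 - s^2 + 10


(1) = 3 - n
(2) = 6*x + 12
(3) = -m - 6
(4) = 2*c - 3*l + 2
(5) = -s^2 + 19*s - 18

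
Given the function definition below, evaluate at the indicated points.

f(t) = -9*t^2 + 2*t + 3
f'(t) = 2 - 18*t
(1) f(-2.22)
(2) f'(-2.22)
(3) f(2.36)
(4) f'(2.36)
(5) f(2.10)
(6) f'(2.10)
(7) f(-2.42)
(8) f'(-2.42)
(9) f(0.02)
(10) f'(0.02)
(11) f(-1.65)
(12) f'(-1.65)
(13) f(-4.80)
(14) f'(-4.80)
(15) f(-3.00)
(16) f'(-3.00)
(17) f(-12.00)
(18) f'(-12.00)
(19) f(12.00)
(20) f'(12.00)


(1) = -45.80
(2) = 41.96
(3) = -42.41
(4) = -40.48
(5) = -32.49
(6) = -35.80
(7) = -54.55
(8) = 45.56
(9) = 3.04
(10) = 1.64
(11) = -24.80
(12) = 31.70
(13) = -213.96
(14) = 88.40
(15) = -84.00
(16) = 56.00
(17) = -1317.00
(18) = 218.00
(19) = -1269.00
(20) = -214.00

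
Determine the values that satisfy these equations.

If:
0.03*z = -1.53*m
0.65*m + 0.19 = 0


Then:
m = -0.29
z = 14.91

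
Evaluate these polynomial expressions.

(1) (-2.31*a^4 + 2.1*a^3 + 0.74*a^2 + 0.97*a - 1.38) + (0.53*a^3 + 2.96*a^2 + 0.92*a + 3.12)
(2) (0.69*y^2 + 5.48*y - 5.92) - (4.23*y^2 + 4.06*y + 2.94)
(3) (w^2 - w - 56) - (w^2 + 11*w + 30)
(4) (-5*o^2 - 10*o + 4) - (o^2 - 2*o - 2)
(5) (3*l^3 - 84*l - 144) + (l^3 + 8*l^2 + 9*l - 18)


(1) = -2.31*a^4 + 2.63*a^3 + 3.7*a^2 + 1.89*a + 1.74
(2) = -3.54*y^2 + 1.42*y - 8.86
(3) = -12*w - 86
(4) = -6*o^2 - 8*o + 6
(5) = 4*l^3 + 8*l^2 - 75*l - 162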